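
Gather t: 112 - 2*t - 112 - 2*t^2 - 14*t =-2*t^2 - 16*t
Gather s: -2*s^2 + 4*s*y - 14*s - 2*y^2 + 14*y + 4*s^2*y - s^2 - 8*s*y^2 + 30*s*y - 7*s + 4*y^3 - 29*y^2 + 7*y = s^2*(4*y - 3) + s*(-8*y^2 + 34*y - 21) + 4*y^3 - 31*y^2 + 21*y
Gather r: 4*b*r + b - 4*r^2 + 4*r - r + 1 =b - 4*r^2 + r*(4*b + 3) + 1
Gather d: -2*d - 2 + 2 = -2*d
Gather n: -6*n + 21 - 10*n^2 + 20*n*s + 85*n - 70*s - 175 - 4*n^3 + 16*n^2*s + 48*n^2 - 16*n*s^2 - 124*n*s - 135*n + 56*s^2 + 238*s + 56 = -4*n^3 + n^2*(16*s + 38) + n*(-16*s^2 - 104*s - 56) + 56*s^2 + 168*s - 98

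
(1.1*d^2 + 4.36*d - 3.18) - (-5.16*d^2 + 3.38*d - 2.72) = 6.26*d^2 + 0.98*d - 0.46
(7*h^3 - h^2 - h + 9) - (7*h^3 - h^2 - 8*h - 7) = 7*h + 16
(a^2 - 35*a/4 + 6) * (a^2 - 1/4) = a^4 - 35*a^3/4 + 23*a^2/4 + 35*a/16 - 3/2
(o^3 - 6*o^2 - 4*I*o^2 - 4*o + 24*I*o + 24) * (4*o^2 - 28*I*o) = 4*o^5 - 24*o^4 - 44*I*o^4 - 128*o^3 + 264*I*o^3 + 768*o^2 + 112*I*o^2 - 672*I*o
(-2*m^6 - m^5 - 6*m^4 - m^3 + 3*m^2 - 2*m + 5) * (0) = 0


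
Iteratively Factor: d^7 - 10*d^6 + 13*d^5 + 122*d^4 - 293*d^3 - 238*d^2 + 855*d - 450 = (d - 1)*(d^6 - 9*d^5 + 4*d^4 + 126*d^3 - 167*d^2 - 405*d + 450) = (d - 3)*(d - 1)*(d^5 - 6*d^4 - 14*d^3 + 84*d^2 + 85*d - 150) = (d - 5)*(d - 3)*(d - 1)*(d^4 - d^3 - 19*d^2 - 11*d + 30) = (d - 5)^2*(d - 3)*(d - 1)*(d^3 + 4*d^2 + d - 6) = (d - 5)^2*(d - 3)*(d - 1)*(d + 2)*(d^2 + 2*d - 3) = (d - 5)^2*(d - 3)*(d - 1)^2*(d + 2)*(d + 3)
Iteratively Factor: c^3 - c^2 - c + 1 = (c + 1)*(c^2 - 2*c + 1) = (c - 1)*(c + 1)*(c - 1)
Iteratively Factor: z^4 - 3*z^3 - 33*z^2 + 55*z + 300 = (z + 4)*(z^3 - 7*z^2 - 5*z + 75) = (z + 3)*(z + 4)*(z^2 - 10*z + 25) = (z - 5)*(z + 3)*(z + 4)*(z - 5)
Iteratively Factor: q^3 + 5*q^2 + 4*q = (q)*(q^2 + 5*q + 4) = q*(q + 4)*(q + 1)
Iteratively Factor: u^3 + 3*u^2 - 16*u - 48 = (u + 4)*(u^2 - u - 12) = (u + 3)*(u + 4)*(u - 4)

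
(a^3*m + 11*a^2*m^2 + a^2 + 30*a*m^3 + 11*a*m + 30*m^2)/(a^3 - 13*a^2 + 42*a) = (a^3*m + 11*a^2*m^2 + a^2 + 30*a*m^3 + 11*a*m + 30*m^2)/(a*(a^2 - 13*a + 42))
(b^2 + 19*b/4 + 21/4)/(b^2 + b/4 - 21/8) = 2*(b + 3)/(2*b - 3)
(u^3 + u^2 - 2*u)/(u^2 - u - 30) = u*(-u^2 - u + 2)/(-u^2 + u + 30)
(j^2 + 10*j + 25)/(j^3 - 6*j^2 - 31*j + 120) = (j + 5)/(j^2 - 11*j + 24)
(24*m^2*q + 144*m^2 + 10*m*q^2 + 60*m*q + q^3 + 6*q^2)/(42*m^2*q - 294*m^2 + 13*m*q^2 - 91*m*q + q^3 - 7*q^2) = (4*m*q + 24*m + q^2 + 6*q)/(7*m*q - 49*m + q^2 - 7*q)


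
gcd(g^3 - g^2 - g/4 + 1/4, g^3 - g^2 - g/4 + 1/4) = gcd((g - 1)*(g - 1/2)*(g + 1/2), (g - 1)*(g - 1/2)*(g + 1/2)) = g^3 - g^2 - g/4 + 1/4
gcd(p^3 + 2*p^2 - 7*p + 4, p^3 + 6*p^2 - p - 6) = p - 1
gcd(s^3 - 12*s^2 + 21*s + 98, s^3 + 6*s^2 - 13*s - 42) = s + 2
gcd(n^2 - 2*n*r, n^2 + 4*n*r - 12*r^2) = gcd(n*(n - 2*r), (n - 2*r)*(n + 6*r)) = -n + 2*r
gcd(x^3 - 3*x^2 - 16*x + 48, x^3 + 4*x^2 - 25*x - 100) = x + 4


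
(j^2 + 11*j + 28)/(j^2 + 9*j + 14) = (j + 4)/(j + 2)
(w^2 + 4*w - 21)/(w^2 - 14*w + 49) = (w^2 + 4*w - 21)/(w^2 - 14*w + 49)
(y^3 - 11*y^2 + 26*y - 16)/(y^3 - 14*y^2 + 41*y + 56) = (y^2 - 3*y + 2)/(y^2 - 6*y - 7)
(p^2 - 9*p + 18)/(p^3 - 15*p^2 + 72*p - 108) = 1/(p - 6)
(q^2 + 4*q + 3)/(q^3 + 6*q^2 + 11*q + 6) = 1/(q + 2)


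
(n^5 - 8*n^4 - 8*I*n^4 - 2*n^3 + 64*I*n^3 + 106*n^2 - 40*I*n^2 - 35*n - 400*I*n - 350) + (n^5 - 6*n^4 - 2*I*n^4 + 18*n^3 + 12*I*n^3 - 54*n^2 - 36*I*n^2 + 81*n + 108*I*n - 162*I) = 2*n^5 - 14*n^4 - 10*I*n^4 + 16*n^3 + 76*I*n^3 + 52*n^2 - 76*I*n^2 + 46*n - 292*I*n - 350 - 162*I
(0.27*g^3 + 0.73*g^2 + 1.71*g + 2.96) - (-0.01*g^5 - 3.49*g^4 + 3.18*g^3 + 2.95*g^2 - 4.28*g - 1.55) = 0.01*g^5 + 3.49*g^4 - 2.91*g^3 - 2.22*g^2 + 5.99*g + 4.51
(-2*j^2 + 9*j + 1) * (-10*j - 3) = 20*j^3 - 84*j^2 - 37*j - 3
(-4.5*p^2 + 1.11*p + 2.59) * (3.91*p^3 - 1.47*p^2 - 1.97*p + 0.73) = -17.595*p^5 + 10.9551*p^4 + 17.3602*p^3 - 9.279*p^2 - 4.292*p + 1.8907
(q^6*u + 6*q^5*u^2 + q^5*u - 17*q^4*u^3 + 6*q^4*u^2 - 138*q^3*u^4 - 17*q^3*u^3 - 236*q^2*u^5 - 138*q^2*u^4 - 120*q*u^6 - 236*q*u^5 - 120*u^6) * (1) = q^6*u + 6*q^5*u^2 + q^5*u - 17*q^4*u^3 + 6*q^4*u^2 - 138*q^3*u^4 - 17*q^3*u^3 - 236*q^2*u^5 - 138*q^2*u^4 - 120*q*u^6 - 236*q*u^5 - 120*u^6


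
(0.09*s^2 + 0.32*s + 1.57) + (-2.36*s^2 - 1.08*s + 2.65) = -2.27*s^2 - 0.76*s + 4.22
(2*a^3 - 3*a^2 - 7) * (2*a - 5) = 4*a^4 - 16*a^3 + 15*a^2 - 14*a + 35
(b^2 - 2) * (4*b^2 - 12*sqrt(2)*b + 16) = 4*b^4 - 12*sqrt(2)*b^3 + 8*b^2 + 24*sqrt(2)*b - 32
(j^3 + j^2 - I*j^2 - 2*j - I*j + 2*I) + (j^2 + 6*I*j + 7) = j^3 + 2*j^2 - I*j^2 - 2*j + 5*I*j + 7 + 2*I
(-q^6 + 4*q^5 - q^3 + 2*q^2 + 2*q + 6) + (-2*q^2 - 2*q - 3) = -q^6 + 4*q^5 - q^3 + 3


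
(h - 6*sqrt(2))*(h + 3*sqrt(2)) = h^2 - 3*sqrt(2)*h - 36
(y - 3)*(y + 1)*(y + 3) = y^3 + y^2 - 9*y - 9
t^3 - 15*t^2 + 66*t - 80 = (t - 8)*(t - 5)*(t - 2)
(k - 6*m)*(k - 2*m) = k^2 - 8*k*m + 12*m^2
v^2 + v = v*(v + 1)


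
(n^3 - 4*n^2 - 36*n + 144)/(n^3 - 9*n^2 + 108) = (n^2 + 2*n - 24)/(n^2 - 3*n - 18)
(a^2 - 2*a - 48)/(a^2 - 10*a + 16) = (a + 6)/(a - 2)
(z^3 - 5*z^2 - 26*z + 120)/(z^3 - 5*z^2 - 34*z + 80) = (z^2 - 10*z + 24)/(z^2 - 10*z + 16)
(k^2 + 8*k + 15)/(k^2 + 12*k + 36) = (k^2 + 8*k + 15)/(k^2 + 12*k + 36)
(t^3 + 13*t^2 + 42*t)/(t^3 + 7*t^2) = (t + 6)/t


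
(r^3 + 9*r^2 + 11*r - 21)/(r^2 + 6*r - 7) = r + 3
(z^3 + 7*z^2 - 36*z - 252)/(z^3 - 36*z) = (z + 7)/z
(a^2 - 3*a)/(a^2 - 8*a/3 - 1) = 3*a/(3*a + 1)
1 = 1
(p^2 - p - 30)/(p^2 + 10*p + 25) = (p - 6)/(p + 5)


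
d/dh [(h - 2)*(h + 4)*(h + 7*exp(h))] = 7*h^2*exp(h) + 3*h^2 + 28*h*exp(h) + 4*h - 42*exp(h) - 8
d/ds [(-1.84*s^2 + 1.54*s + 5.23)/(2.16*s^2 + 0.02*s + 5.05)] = (-3.3632*s^2 - 41.1776*s + 7.6724)/(4.6656*s^4 + 0.0864*s^3 + 21.8164*s^2 + 0.202*s + 25.5025)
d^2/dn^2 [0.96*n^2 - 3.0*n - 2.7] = 1.92000000000000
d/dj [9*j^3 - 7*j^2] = j*(27*j - 14)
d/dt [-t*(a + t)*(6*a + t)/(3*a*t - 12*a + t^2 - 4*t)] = (t*(a + t)*(6*a + t)*(3*a + 2*t - 4) - (t*(a + t) + t*(6*a + t) + (a + t)*(6*a + t))*(3*a*t - 12*a + t^2 - 4*t))/(3*a*t - 12*a + t^2 - 4*t)^2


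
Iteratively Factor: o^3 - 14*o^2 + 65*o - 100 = (o - 5)*(o^2 - 9*o + 20) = (o - 5)^2*(o - 4)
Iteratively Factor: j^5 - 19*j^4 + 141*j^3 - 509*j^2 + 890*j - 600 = (j - 5)*(j^4 - 14*j^3 + 71*j^2 - 154*j + 120) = (j - 5)^2*(j^3 - 9*j^2 + 26*j - 24) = (j - 5)^2*(j - 2)*(j^2 - 7*j + 12) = (j - 5)^2*(j - 3)*(j - 2)*(j - 4)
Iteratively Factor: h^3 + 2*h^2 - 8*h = (h + 4)*(h^2 - 2*h) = h*(h + 4)*(h - 2)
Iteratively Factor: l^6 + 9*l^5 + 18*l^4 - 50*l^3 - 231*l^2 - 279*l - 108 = (l + 4)*(l^5 + 5*l^4 - 2*l^3 - 42*l^2 - 63*l - 27) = (l + 3)*(l + 4)*(l^4 + 2*l^3 - 8*l^2 - 18*l - 9) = (l - 3)*(l + 3)*(l + 4)*(l^3 + 5*l^2 + 7*l + 3) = (l - 3)*(l + 3)^2*(l + 4)*(l^2 + 2*l + 1) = (l - 3)*(l + 1)*(l + 3)^2*(l + 4)*(l + 1)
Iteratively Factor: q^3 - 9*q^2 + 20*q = (q - 4)*(q^2 - 5*q) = q*(q - 4)*(q - 5)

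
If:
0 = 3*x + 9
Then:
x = -3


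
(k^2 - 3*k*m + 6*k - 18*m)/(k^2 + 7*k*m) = (k^2 - 3*k*m + 6*k - 18*m)/(k*(k + 7*m))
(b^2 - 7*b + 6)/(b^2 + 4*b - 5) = (b - 6)/(b + 5)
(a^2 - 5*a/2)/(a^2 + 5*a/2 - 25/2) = a/(a + 5)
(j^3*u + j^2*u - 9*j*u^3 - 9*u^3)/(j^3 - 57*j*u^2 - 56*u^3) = u*(-j^3 - j^2 + 9*j*u^2 + 9*u^2)/(-j^3 + 57*j*u^2 + 56*u^3)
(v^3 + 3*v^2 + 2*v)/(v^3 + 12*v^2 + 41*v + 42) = v*(v + 1)/(v^2 + 10*v + 21)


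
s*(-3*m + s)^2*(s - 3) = 9*m^2*s^2 - 27*m^2*s - 6*m*s^3 + 18*m*s^2 + s^4 - 3*s^3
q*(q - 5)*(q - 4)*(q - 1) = q^4 - 10*q^3 + 29*q^2 - 20*q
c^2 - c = c*(c - 1)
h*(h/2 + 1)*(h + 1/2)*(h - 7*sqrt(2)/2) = h^4/2 - 7*sqrt(2)*h^3/4 + 5*h^3/4 - 35*sqrt(2)*h^2/8 + h^2/2 - 7*sqrt(2)*h/4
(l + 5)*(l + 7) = l^2 + 12*l + 35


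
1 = 1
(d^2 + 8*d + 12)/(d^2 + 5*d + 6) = (d + 6)/(d + 3)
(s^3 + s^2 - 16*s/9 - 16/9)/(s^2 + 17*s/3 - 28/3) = (3*s^2 + 7*s + 4)/(3*(s + 7))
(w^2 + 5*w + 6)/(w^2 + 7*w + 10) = (w + 3)/(w + 5)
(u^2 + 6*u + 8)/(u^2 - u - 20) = (u + 2)/(u - 5)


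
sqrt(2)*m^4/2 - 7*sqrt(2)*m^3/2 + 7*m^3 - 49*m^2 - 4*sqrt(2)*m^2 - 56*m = m*(m - 8)*(m + 7*sqrt(2))*(sqrt(2)*m/2 + sqrt(2)/2)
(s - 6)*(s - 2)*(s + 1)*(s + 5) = s^4 - 2*s^3 - 31*s^2 + 32*s + 60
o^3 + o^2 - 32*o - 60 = (o - 6)*(o + 2)*(o + 5)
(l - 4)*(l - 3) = l^2 - 7*l + 12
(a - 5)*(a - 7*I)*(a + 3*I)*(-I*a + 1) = -I*a^4 - 3*a^3 + 5*I*a^3 + 15*a^2 - 25*I*a^2 + 21*a + 125*I*a - 105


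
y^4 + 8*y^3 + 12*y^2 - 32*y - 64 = (y - 2)*(y + 2)*(y + 4)^2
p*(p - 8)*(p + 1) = p^3 - 7*p^2 - 8*p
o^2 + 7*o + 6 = (o + 1)*(o + 6)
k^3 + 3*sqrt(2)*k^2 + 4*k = k*(k + sqrt(2))*(k + 2*sqrt(2))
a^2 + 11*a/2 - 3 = (a - 1/2)*(a + 6)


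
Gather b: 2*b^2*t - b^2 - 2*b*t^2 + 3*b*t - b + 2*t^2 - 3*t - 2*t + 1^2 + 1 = b^2*(2*t - 1) + b*(-2*t^2 + 3*t - 1) + 2*t^2 - 5*t + 2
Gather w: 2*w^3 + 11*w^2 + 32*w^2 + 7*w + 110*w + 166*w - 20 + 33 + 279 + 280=2*w^3 + 43*w^2 + 283*w + 572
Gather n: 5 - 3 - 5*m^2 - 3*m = -5*m^2 - 3*m + 2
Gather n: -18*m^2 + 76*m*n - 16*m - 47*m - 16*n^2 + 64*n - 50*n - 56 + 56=-18*m^2 - 63*m - 16*n^2 + n*(76*m + 14)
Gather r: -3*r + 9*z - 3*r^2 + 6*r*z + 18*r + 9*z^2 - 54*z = -3*r^2 + r*(6*z + 15) + 9*z^2 - 45*z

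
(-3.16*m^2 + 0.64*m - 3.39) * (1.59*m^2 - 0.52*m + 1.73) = -5.0244*m^4 + 2.6608*m^3 - 11.1897*m^2 + 2.87*m - 5.8647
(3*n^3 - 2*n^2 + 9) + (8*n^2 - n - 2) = 3*n^3 + 6*n^2 - n + 7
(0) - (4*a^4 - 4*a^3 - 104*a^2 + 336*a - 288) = -4*a^4 + 4*a^3 + 104*a^2 - 336*a + 288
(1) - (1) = 0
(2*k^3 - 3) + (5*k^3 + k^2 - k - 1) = 7*k^3 + k^2 - k - 4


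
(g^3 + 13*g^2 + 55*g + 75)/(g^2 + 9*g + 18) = (g^2 + 10*g + 25)/(g + 6)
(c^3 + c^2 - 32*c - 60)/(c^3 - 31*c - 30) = (c + 2)/(c + 1)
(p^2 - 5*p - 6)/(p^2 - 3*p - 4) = (p - 6)/(p - 4)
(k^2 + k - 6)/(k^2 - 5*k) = (k^2 + k - 6)/(k*(k - 5))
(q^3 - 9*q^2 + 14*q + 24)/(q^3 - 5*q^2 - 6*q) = (q - 4)/q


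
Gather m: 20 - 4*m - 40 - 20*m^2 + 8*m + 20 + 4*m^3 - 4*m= 4*m^3 - 20*m^2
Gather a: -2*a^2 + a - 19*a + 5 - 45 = -2*a^2 - 18*a - 40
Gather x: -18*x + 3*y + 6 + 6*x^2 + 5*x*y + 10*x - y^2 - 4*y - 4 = 6*x^2 + x*(5*y - 8) - y^2 - y + 2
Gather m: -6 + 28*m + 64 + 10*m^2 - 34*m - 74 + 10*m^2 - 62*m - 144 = 20*m^2 - 68*m - 160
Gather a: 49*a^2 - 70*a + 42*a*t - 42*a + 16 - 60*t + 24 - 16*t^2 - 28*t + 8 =49*a^2 + a*(42*t - 112) - 16*t^2 - 88*t + 48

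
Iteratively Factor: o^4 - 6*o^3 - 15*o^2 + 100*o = (o - 5)*(o^3 - o^2 - 20*o) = o*(o - 5)*(o^2 - o - 20) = o*(o - 5)*(o + 4)*(o - 5)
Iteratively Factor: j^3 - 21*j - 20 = (j - 5)*(j^2 + 5*j + 4) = (j - 5)*(j + 1)*(j + 4)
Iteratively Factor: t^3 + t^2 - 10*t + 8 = (t - 1)*(t^2 + 2*t - 8) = (t - 1)*(t + 4)*(t - 2)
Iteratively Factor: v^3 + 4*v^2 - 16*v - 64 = (v - 4)*(v^2 + 8*v + 16) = (v - 4)*(v + 4)*(v + 4)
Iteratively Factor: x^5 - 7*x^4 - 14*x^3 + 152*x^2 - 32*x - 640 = (x + 2)*(x^4 - 9*x^3 + 4*x^2 + 144*x - 320) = (x - 4)*(x + 2)*(x^3 - 5*x^2 - 16*x + 80) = (x - 5)*(x - 4)*(x + 2)*(x^2 - 16) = (x - 5)*(x - 4)^2*(x + 2)*(x + 4)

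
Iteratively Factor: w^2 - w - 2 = (w + 1)*(w - 2)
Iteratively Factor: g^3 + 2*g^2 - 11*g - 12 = (g - 3)*(g^2 + 5*g + 4) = (g - 3)*(g + 1)*(g + 4)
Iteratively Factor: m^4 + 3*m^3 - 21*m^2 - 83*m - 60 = (m + 3)*(m^3 - 21*m - 20) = (m + 3)*(m + 4)*(m^2 - 4*m - 5) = (m + 1)*(m + 3)*(m + 4)*(m - 5)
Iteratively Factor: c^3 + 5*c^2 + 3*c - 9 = (c + 3)*(c^2 + 2*c - 3) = (c - 1)*(c + 3)*(c + 3)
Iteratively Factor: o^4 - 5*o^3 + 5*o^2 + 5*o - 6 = (o - 2)*(o^3 - 3*o^2 - o + 3) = (o - 3)*(o - 2)*(o^2 - 1) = (o - 3)*(o - 2)*(o - 1)*(o + 1)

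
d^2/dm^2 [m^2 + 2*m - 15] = 2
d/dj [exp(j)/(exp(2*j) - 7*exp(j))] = -exp(j)/(exp(j) - 7)^2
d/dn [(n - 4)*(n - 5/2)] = 2*n - 13/2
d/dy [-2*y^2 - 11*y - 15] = -4*y - 11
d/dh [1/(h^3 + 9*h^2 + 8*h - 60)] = (-3*h^2 - 18*h - 8)/(h^3 + 9*h^2 + 8*h - 60)^2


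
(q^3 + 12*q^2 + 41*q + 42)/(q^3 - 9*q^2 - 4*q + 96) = (q^2 + 9*q + 14)/(q^2 - 12*q + 32)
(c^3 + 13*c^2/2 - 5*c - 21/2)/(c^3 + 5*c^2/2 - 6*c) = (c^2 + 8*c + 7)/(c*(c + 4))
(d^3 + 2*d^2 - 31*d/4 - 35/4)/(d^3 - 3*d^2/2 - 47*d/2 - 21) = (d - 5/2)/(d - 6)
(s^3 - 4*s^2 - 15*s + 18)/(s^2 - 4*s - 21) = (s^2 - 7*s + 6)/(s - 7)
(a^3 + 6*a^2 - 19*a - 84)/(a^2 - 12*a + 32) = (a^2 + 10*a + 21)/(a - 8)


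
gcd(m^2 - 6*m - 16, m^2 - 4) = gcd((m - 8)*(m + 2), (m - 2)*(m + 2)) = m + 2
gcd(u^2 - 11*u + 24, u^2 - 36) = 1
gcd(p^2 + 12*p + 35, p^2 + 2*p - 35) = p + 7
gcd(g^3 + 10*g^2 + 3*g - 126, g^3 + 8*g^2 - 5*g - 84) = g^2 + 4*g - 21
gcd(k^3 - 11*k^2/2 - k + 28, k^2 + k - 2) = k + 2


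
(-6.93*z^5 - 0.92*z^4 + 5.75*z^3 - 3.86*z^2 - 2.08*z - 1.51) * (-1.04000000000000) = 7.2072*z^5 + 0.9568*z^4 - 5.98*z^3 + 4.0144*z^2 + 2.1632*z + 1.5704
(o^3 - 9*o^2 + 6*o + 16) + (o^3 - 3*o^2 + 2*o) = 2*o^3 - 12*o^2 + 8*o + 16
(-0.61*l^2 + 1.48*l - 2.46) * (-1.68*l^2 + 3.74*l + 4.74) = 1.0248*l^4 - 4.7678*l^3 + 6.7766*l^2 - 2.1852*l - 11.6604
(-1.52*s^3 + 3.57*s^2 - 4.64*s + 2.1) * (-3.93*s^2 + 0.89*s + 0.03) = 5.9736*s^5 - 15.3829*s^4 + 21.3669*s^3 - 12.2755*s^2 + 1.7298*s + 0.063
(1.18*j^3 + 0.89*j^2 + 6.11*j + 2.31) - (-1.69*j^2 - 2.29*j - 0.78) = 1.18*j^3 + 2.58*j^2 + 8.4*j + 3.09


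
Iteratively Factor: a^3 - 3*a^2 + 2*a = (a - 1)*(a^2 - 2*a) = a*(a - 1)*(a - 2)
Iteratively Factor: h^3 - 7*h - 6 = (h + 2)*(h^2 - 2*h - 3) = (h + 1)*(h + 2)*(h - 3)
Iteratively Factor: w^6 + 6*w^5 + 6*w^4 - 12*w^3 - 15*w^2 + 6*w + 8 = (w - 1)*(w^5 + 7*w^4 + 13*w^3 + w^2 - 14*w - 8) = (w - 1)^2*(w^4 + 8*w^3 + 21*w^2 + 22*w + 8) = (w - 1)^2*(w + 4)*(w^3 + 4*w^2 + 5*w + 2) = (w - 1)^2*(w + 1)*(w + 4)*(w^2 + 3*w + 2) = (w - 1)^2*(w + 1)^2*(w + 4)*(w + 2)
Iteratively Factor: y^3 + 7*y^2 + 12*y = (y + 4)*(y^2 + 3*y) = y*(y + 4)*(y + 3)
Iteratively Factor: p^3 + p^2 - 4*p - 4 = (p + 2)*(p^2 - p - 2) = (p + 1)*(p + 2)*(p - 2)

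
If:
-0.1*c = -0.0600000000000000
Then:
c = 0.60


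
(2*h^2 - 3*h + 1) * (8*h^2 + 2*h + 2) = 16*h^4 - 20*h^3 + 6*h^2 - 4*h + 2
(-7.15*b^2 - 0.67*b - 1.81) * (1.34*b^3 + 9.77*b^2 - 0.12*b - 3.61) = -9.581*b^5 - 70.7533*b^4 - 8.1133*b^3 + 8.2082*b^2 + 2.6359*b + 6.5341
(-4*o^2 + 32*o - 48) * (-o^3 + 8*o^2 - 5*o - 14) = 4*o^5 - 64*o^4 + 324*o^3 - 488*o^2 - 208*o + 672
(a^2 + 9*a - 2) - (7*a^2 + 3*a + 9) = -6*a^2 + 6*a - 11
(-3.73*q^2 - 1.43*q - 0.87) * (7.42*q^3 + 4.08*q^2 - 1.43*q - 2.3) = -27.6766*q^5 - 25.829*q^4 - 6.9559*q^3 + 7.0743*q^2 + 4.5331*q + 2.001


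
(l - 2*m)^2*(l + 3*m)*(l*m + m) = l^4*m - l^3*m^2 + l^3*m - 8*l^2*m^3 - l^2*m^2 + 12*l*m^4 - 8*l*m^3 + 12*m^4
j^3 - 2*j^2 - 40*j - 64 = (j - 8)*(j + 2)*(j + 4)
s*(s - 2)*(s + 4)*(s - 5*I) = s^4 + 2*s^3 - 5*I*s^3 - 8*s^2 - 10*I*s^2 + 40*I*s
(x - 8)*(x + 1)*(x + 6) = x^3 - x^2 - 50*x - 48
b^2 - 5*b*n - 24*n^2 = (b - 8*n)*(b + 3*n)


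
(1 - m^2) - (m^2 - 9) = 10 - 2*m^2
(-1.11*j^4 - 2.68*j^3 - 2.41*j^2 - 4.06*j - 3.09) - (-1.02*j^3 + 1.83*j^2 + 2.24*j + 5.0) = -1.11*j^4 - 1.66*j^3 - 4.24*j^2 - 6.3*j - 8.09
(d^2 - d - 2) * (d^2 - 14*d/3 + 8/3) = d^4 - 17*d^3/3 + 16*d^2/3 + 20*d/3 - 16/3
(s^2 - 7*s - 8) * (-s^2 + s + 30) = -s^4 + 8*s^3 + 31*s^2 - 218*s - 240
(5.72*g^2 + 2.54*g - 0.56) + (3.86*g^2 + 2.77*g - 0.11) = 9.58*g^2 + 5.31*g - 0.67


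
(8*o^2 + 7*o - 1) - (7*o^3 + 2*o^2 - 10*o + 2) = -7*o^3 + 6*o^2 + 17*o - 3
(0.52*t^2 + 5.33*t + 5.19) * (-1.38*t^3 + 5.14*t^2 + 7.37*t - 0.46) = -0.7176*t^5 - 4.6826*t^4 + 24.0664*t^3 + 65.7195*t^2 + 35.7985*t - 2.3874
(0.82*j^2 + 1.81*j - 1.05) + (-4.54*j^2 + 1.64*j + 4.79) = -3.72*j^2 + 3.45*j + 3.74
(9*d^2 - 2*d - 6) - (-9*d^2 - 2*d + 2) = 18*d^2 - 8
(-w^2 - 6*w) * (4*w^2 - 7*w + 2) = -4*w^4 - 17*w^3 + 40*w^2 - 12*w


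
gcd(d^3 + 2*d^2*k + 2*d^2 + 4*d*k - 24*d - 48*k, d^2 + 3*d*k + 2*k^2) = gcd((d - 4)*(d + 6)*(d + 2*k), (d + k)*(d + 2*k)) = d + 2*k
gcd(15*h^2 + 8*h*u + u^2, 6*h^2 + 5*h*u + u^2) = 3*h + u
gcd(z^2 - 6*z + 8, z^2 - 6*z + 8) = z^2 - 6*z + 8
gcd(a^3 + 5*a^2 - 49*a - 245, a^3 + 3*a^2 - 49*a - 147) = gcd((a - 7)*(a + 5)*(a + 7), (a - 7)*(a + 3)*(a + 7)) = a^2 - 49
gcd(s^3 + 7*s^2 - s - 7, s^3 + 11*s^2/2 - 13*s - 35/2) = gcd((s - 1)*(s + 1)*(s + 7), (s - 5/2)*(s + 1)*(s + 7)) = s^2 + 8*s + 7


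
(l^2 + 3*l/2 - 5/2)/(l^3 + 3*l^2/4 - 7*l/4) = 2*(2*l + 5)/(l*(4*l + 7))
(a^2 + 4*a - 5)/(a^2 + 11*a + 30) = (a - 1)/(a + 6)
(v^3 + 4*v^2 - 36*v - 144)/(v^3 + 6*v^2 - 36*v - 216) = (v + 4)/(v + 6)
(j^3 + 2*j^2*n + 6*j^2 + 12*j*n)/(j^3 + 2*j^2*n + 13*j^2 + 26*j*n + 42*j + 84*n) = j/(j + 7)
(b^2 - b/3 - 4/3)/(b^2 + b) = (b - 4/3)/b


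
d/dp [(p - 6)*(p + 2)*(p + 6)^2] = 4*p^3 + 24*p^2 - 48*p - 288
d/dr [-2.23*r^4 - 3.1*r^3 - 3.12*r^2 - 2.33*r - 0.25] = -8.92*r^3 - 9.3*r^2 - 6.24*r - 2.33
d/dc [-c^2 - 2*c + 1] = -2*c - 2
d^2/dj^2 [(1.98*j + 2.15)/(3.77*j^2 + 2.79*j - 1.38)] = ((1.98*j + 2.15)*(7.54*j + 2.79)*(15.08*j + 5.58) - (44.7876*j + 27.2594)*(3.77*j^2 + 2.79*j - 1.38))/(3.77*j^2 + 2.79*j - 1.38)^3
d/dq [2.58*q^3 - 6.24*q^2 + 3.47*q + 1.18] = 7.74*q^2 - 12.48*q + 3.47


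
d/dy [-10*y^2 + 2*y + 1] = 2 - 20*y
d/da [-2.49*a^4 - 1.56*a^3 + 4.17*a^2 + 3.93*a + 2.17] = -9.96*a^3 - 4.68*a^2 + 8.34*a + 3.93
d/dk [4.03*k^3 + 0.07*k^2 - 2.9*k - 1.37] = 12.09*k^2 + 0.14*k - 2.9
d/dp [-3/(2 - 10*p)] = -15/(2*(5*p - 1)^2)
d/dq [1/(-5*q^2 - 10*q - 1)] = 10*(q + 1)/(5*q^2 + 10*q + 1)^2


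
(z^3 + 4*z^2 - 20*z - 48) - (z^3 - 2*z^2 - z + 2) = 6*z^2 - 19*z - 50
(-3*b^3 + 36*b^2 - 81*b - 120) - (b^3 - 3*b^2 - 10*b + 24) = -4*b^3 + 39*b^2 - 71*b - 144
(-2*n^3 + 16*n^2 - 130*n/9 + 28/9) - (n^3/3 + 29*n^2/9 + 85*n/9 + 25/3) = -7*n^3/3 + 115*n^2/9 - 215*n/9 - 47/9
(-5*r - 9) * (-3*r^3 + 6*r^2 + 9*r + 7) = 15*r^4 - 3*r^3 - 99*r^2 - 116*r - 63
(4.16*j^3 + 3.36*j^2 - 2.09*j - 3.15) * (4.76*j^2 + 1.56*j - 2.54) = 19.8016*j^5 + 22.4832*j^4 - 15.2732*j^3 - 26.7888*j^2 + 0.3946*j + 8.001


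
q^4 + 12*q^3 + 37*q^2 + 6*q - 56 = (q - 1)*(q + 2)*(q + 4)*(q + 7)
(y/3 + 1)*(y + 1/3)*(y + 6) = y^3/3 + 28*y^2/9 + 7*y + 2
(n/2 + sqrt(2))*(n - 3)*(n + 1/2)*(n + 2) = n^4/2 - n^3/4 + sqrt(2)*n^3 - 13*n^2/4 - sqrt(2)*n^2/2 - 13*sqrt(2)*n/2 - 3*n/2 - 3*sqrt(2)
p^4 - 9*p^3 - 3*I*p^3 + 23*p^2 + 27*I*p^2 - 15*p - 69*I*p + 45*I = (p - 5)*(p - 3)*(p - 1)*(p - 3*I)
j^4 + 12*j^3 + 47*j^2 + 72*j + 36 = (j + 1)*(j + 2)*(j + 3)*(j + 6)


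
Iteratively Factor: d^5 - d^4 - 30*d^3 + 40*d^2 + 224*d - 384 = (d - 2)*(d^4 + d^3 - 28*d^2 - 16*d + 192) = (d - 3)*(d - 2)*(d^3 + 4*d^2 - 16*d - 64) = (d - 4)*(d - 3)*(d - 2)*(d^2 + 8*d + 16) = (d - 4)*(d - 3)*(d - 2)*(d + 4)*(d + 4)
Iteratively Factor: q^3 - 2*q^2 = (q)*(q^2 - 2*q) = q^2*(q - 2)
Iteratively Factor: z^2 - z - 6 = (z - 3)*(z + 2)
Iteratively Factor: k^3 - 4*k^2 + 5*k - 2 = (k - 1)*(k^2 - 3*k + 2) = (k - 1)^2*(k - 2)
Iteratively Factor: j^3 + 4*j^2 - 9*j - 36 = (j + 3)*(j^2 + j - 12) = (j - 3)*(j + 3)*(j + 4)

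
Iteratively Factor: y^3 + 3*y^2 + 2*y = (y + 1)*(y^2 + 2*y) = (y + 1)*(y + 2)*(y)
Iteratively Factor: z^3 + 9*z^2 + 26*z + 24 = (z + 2)*(z^2 + 7*z + 12) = (z + 2)*(z + 3)*(z + 4)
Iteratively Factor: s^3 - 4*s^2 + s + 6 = (s - 3)*(s^2 - s - 2) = (s - 3)*(s + 1)*(s - 2)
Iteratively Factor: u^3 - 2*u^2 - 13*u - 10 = (u - 5)*(u^2 + 3*u + 2) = (u - 5)*(u + 1)*(u + 2)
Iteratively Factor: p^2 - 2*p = (p - 2)*(p)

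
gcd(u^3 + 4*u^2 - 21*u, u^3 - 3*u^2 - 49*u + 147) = u^2 + 4*u - 21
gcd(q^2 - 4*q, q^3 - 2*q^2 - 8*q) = q^2 - 4*q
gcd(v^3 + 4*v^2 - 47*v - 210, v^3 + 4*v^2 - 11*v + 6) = v + 6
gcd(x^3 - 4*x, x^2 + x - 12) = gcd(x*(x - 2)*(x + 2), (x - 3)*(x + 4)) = 1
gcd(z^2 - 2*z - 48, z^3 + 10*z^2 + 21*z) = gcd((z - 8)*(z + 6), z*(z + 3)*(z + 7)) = 1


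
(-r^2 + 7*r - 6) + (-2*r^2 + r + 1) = -3*r^2 + 8*r - 5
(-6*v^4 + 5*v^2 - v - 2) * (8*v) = -48*v^5 + 40*v^3 - 8*v^2 - 16*v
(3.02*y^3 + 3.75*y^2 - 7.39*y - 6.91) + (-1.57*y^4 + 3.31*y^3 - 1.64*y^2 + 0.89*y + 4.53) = -1.57*y^4 + 6.33*y^3 + 2.11*y^2 - 6.5*y - 2.38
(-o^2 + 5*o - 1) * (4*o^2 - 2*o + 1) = -4*o^4 + 22*o^3 - 15*o^2 + 7*o - 1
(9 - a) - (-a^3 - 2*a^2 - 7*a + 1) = a^3 + 2*a^2 + 6*a + 8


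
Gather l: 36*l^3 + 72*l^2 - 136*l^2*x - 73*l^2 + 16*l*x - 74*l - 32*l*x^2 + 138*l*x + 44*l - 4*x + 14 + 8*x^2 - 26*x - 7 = 36*l^3 + l^2*(-136*x - 1) + l*(-32*x^2 + 154*x - 30) + 8*x^2 - 30*x + 7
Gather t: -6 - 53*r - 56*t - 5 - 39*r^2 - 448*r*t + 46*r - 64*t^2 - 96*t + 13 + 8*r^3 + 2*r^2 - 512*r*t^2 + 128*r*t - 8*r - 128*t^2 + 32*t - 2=8*r^3 - 37*r^2 - 15*r + t^2*(-512*r - 192) + t*(-320*r - 120)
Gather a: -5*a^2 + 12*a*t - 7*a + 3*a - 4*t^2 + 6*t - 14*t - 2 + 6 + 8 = -5*a^2 + a*(12*t - 4) - 4*t^2 - 8*t + 12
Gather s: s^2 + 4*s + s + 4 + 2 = s^2 + 5*s + 6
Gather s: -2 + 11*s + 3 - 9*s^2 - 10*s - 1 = -9*s^2 + s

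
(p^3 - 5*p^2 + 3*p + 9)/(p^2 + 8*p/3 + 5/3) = 3*(p^2 - 6*p + 9)/(3*p + 5)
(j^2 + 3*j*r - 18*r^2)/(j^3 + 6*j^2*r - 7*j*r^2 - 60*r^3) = (j + 6*r)/(j^2 + 9*j*r + 20*r^2)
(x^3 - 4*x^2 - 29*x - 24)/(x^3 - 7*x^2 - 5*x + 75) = (x^2 - 7*x - 8)/(x^2 - 10*x + 25)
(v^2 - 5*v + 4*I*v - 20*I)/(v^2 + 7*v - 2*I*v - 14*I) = (v^2 + v*(-5 + 4*I) - 20*I)/(v^2 + v*(7 - 2*I) - 14*I)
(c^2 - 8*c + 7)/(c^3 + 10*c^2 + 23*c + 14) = (c^2 - 8*c + 7)/(c^3 + 10*c^2 + 23*c + 14)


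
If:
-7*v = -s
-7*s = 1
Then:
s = -1/7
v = -1/49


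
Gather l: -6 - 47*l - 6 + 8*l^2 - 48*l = 8*l^2 - 95*l - 12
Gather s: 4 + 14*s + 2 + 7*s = 21*s + 6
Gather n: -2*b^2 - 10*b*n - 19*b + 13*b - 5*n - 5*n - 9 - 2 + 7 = -2*b^2 - 6*b + n*(-10*b - 10) - 4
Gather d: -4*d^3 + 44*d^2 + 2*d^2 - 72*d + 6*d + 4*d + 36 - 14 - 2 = -4*d^3 + 46*d^2 - 62*d + 20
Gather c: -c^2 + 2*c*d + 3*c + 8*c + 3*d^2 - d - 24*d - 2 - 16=-c^2 + c*(2*d + 11) + 3*d^2 - 25*d - 18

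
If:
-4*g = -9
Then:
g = 9/4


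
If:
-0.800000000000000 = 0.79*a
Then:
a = -1.01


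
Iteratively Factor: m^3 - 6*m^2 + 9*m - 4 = (m - 1)*(m^2 - 5*m + 4) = (m - 4)*(m - 1)*(m - 1)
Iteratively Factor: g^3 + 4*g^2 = (g)*(g^2 + 4*g) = g*(g + 4)*(g)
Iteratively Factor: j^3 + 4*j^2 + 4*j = (j + 2)*(j^2 + 2*j) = (j + 2)^2*(j)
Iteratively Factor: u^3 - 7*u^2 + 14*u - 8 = (u - 1)*(u^2 - 6*u + 8) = (u - 4)*(u - 1)*(u - 2)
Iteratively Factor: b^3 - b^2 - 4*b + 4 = (b - 1)*(b^2 - 4) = (b - 1)*(b + 2)*(b - 2)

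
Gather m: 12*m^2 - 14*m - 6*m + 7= 12*m^2 - 20*m + 7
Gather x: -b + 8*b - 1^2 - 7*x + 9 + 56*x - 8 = 7*b + 49*x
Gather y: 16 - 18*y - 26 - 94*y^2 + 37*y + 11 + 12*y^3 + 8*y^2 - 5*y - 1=12*y^3 - 86*y^2 + 14*y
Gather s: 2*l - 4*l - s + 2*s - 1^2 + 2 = -2*l + s + 1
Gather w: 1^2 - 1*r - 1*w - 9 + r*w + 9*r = 8*r + w*(r - 1) - 8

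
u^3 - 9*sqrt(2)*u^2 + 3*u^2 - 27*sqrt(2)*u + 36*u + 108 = (u + 3)*(u - 6*sqrt(2))*(u - 3*sqrt(2))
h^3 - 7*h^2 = h^2*(h - 7)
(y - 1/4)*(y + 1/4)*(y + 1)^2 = y^4 + 2*y^3 + 15*y^2/16 - y/8 - 1/16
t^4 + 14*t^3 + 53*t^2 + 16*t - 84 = (t - 1)*(t + 2)*(t + 6)*(t + 7)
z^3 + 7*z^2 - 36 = (z - 2)*(z + 3)*(z + 6)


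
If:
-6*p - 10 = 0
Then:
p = -5/3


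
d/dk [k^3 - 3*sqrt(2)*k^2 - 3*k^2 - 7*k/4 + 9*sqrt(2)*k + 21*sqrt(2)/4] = 3*k^2 - 6*sqrt(2)*k - 6*k - 7/4 + 9*sqrt(2)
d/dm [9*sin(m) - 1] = 9*cos(m)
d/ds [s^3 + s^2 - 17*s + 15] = 3*s^2 + 2*s - 17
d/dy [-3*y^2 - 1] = -6*y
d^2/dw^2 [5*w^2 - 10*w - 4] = 10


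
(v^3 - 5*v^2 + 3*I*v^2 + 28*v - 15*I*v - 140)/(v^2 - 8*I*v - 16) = (v^2 + v*(-5 + 7*I) - 35*I)/(v - 4*I)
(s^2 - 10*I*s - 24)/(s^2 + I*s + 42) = (s - 4*I)/(s + 7*I)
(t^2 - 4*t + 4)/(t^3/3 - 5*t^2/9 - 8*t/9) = 9*(-t^2 + 4*t - 4)/(t*(-3*t^2 + 5*t + 8))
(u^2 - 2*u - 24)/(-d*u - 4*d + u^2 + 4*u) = (u - 6)/(-d + u)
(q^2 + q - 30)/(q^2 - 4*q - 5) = (q + 6)/(q + 1)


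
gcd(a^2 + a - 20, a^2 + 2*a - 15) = a + 5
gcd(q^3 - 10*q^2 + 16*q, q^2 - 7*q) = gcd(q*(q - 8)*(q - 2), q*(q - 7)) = q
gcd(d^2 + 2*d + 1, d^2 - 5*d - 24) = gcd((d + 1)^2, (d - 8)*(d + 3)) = 1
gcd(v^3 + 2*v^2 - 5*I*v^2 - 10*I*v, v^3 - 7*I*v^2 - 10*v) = v^2 - 5*I*v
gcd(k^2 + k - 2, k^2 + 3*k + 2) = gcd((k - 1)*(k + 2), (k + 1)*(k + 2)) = k + 2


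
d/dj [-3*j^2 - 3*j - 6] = -6*j - 3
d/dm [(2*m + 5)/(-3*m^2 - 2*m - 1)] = 2*(3*m^2 + 15*m + 4)/(9*m^4 + 12*m^3 + 10*m^2 + 4*m + 1)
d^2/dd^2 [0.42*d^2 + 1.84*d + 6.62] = 0.840000000000000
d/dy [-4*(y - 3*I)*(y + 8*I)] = -8*y - 20*I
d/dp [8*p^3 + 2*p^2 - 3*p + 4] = 24*p^2 + 4*p - 3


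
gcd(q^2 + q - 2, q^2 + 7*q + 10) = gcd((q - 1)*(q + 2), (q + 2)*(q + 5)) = q + 2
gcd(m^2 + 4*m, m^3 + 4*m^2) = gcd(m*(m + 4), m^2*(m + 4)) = m^2 + 4*m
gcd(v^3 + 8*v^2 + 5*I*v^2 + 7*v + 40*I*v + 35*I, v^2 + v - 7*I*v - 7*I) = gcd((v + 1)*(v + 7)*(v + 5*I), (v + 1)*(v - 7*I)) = v + 1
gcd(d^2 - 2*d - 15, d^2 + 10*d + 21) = d + 3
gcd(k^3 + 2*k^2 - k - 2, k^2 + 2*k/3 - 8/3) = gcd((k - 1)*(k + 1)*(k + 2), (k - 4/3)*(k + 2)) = k + 2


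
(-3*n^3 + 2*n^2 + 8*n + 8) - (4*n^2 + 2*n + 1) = -3*n^3 - 2*n^2 + 6*n + 7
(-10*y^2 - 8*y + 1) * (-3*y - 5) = 30*y^3 + 74*y^2 + 37*y - 5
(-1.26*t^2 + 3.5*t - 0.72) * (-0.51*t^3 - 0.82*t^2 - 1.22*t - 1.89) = 0.6426*t^5 - 0.7518*t^4 - 0.9656*t^3 - 1.2982*t^2 - 5.7366*t + 1.3608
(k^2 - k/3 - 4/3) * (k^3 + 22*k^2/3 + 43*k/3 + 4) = k^5 + 7*k^4 + 95*k^3/9 - 95*k^2/9 - 184*k/9 - 16/3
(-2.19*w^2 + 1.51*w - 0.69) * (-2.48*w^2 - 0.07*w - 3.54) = 5.4312*w^4 - 3.5915*w^3 + 9.3581*w^2 - 5.2971*w + 2.4426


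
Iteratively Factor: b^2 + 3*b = (b + 3)*(b)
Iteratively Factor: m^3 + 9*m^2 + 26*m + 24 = (m + 2)*(m^2 + 7*m + 12) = (m + 2)*(m + 4)*(m + 3)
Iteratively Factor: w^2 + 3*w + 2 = (w + 1)*(w + 2)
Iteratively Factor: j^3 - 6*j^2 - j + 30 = (j - 3)*(j^2 - 3*j - 10) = (j - 5)*(j - 3)*(j + 2)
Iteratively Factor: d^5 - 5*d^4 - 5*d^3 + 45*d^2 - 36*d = (d - 1)*(d^4 - 4*d^3 - 9*d^2 + 36*d) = (d - 3)*(d - 1)*(d^3 - d^2 - 12*d) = (d - 3)*(d - 1)*(d + 3)*(d^2 - 4*d) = d*(d - 3)*(d - 1)*(d + 3)*(d - 4)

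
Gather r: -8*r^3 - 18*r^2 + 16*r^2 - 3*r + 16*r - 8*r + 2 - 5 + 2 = -8*r^3 - 2*r^2 + 5*r - 1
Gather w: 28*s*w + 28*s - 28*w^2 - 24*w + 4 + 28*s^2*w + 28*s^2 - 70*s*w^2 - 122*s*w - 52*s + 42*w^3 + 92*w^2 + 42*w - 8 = 28*s^2 - 24*s + 42*w^3 + w^2*(64 - 70*s) + w*(28*s^2 - 94*s + 18) - 4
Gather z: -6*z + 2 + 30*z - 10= 24*z - 8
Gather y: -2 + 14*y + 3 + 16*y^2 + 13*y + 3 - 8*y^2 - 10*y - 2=8*y^2 + 17*y + 2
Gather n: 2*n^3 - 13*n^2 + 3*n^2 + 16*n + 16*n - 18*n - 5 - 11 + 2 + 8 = 2*n^3 - 10*n^2 + 14*n - 6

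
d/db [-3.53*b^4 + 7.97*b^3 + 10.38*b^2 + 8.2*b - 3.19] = -14.12*b^3 + 23.91*b^2 + 20.76*b + 8.2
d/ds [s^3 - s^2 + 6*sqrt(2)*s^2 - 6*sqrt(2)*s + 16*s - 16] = 3*s^2 - 2*s + 12*sqrt(2)*s - 6*sqrt(2) + 16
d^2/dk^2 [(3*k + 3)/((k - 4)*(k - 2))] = 6*(k^3 + 3*k^2 - 42*k + 76)/(k^6 - 18*k^5 + 132*k^4 - 504*k^3 + 1056*k^2 - 1152*k + 512)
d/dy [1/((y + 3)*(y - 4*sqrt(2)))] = ((-y + 4*sqrt(2))*(y + 3) - (y - 4*sqrt(2))^2)/((y + 3)^2*(y - 4*sqrt(2))^3)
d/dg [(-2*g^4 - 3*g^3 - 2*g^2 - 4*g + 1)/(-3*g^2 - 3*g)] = (4*g^5 + 9*g^4 + 6*g^3 - 2*g^2 + 2*g + 1)/(3*g^2*(g^2 + 2*g + 1))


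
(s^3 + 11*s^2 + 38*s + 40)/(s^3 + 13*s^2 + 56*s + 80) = (s + 2)/(s + 4)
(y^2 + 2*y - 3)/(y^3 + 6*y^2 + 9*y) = (y - 1)/(y*(y + 3))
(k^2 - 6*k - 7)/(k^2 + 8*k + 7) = (k - 7)/(k + 7)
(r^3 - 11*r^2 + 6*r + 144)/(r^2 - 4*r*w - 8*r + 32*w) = (r^2 - 3*r - 18)/(r - 4*w)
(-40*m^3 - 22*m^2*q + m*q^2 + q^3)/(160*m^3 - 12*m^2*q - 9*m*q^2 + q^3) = (2*m + q)/(-8*m + q)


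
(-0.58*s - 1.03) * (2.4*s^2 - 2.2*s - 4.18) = -1.392*s^3 - 1.196*s^2 + 4.6904*s + 4.3054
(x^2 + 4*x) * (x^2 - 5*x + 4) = x^4 - x^3 - 16*x^2 + 16*x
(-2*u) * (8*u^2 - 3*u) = -16*u^3 + 6*u^2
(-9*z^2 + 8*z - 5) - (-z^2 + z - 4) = -8*z^2 + 7*z - 1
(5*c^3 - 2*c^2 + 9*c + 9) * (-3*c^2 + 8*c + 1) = -15*c^5 + 46*c^4 - 38*c^3 + 43*c^2 + 81*c + 9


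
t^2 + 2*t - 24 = (t - 4)*(t + 6)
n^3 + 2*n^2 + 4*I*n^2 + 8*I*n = n*(n + 2)*(n + 4*I)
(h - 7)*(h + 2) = h^2 - 5*h - 14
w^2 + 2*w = w*(w + 2)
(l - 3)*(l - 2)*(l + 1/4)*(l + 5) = l^4 + l^3/4 - 19*l^2 + 101*l/4 + 15/2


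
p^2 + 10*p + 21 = (p + 3)*(p + 7)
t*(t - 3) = t^2 - 3*t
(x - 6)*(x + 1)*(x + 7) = x^3 + 2*x^2 - 41*x - 42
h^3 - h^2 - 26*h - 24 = (h - 6)*(h + 1)*(h + 4)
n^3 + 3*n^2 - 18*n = n*(n - 3)*(n + 6)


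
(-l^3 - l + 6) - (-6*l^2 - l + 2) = -l^3 + 6*l^2 + 4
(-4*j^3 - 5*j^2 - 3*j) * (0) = 0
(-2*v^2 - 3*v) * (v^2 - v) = -2*v^4 - v^3 + 3*v^2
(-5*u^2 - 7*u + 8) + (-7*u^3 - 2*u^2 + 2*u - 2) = -7*u^3 - 7*u^2 - 5*u + 6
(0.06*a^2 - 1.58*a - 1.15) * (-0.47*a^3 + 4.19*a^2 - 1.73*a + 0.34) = -0.0282*a^5 + 0.994*a^4 - 6.1835*a^3 - 2.0647*a^2 + 1.4523*a - 0.391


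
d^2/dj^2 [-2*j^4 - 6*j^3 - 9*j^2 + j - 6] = -24*j^2 - 36*j - 18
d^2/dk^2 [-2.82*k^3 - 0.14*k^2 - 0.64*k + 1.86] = -16.92*k - 0.28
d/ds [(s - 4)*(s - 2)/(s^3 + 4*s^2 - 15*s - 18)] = (-s^4 + 12*s^3 - 15*s^2 - 100*s + 228)/(s^6 + 8*s^5 - 14*s^4 - 156*s^3 + 81*s^2 + 540*s + 324)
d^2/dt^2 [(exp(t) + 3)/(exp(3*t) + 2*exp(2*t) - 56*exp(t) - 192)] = (4*exp(6*t) + 33*exp(5*t) + 294*exp(4*t) + 2320*exp(3*t) + 6480*exp(2*t) + 3264*exp(t) + 4608)*exp(t)/(exp(9*t) + 6*exp(8*t) - 156*exp(7*t) - 1240*exp(6*t) + 6432*exp(5*t) + 81024*exp(4*t) + 64000*exp(3*t) - 1585152*exp(2*t) - 6193152*exp(t) - 7077888)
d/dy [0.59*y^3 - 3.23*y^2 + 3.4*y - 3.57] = 1.77*y^2 - 6.46*y + 3.4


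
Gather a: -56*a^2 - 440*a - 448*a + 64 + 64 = -56*a^2 - 888*a + 128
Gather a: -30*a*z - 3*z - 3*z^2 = -30*a*z - 3*z^2 - 3*z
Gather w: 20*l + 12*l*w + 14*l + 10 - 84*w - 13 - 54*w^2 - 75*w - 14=34*l - 54*w^2 + w*(12*l - 159) - 17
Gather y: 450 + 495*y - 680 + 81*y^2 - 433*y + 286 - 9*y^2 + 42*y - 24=72*y^2 + 104*y + 32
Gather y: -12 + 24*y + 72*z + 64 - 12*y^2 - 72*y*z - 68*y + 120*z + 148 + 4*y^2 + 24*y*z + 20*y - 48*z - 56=-8*y^2 + y*(-48*z - 24) + 144*z + 144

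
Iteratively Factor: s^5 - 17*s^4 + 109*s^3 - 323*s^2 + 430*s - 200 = (s - 1)*(s^4 - 16*s^3 + 93*s^2 - 230*s + 200) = (s - 2)*(s - 1)*(s^3 - 14*s^2 + 65*s - 100) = (s - 5)*(s - 2)*(s - 1)*(s^2 - 9*s + 20) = (s - 5)*(s - 4)*(s - 2)*(s - 1)*(s - 5)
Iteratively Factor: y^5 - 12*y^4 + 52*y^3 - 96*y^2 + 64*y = (y - 4)*(y^4 - 8*y^3 + 20*y^2 - 16*y) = y*(y - 4)*(y^3 - 8*y^2 + 20*y - 16) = y*(y - 4)^2*(y^2 - 4*y + 4) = y*(y - 4)^2*(y - 2)*(y - 2)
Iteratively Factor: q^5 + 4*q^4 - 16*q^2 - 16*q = (q)*(q^4 + 4*q^3 - 16*q - 16) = q*(q + 2)*(q^3 + 2*q^2 - 4*q - 8) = q*(q + 2)^2*(q^2 - 4) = q*(q + 2)^3*(q - 2)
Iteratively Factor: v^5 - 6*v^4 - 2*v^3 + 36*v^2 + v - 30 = (v + 1)*(v^4 - 7*v^3 + 5*v^2 + 31*v - 30) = (v + 1)*(v + 2)*(v^3 - 9*v^2 + 23*v - 15) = (v - 1)*(v + 1)*(v + 2)*(v^2 - 8*v + 15) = (v - 3)*(v - 1)*(v + 1)*(v + 2)*(v - 5)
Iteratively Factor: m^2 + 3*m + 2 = (m + 1)*(m + 2)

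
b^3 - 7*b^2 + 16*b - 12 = (b - 3)*(b - 2)^2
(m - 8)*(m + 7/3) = m^2 - 17*m/3 - 56/3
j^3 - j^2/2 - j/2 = j*(j - 1)*(j + 1/2)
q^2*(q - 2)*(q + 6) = q^4 + 4*q^3 - 12*q^2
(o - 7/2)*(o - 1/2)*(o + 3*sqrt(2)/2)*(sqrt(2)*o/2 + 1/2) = sqrt(2)*o^4/2 - 2*sqrt(2)*o^3 + 2*o^3 - 8*o^2 + 13*sqrt(2)*o^2/8 - 3*sqrt(2)*o + 7*o/2 + 21*sqrt(2)/16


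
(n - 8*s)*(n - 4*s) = n^2 - 12*n*s + 32*s^2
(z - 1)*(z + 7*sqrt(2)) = z^2 - z + 7*sqrt(2)*z - 7*sqrt(2)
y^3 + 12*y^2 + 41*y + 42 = (y + 2)*(y + 3)*(y + 7)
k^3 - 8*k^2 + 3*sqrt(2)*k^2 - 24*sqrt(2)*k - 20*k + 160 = (k - 8)*(k - 2*sqrt(2))*(k + 5*sqrt(2))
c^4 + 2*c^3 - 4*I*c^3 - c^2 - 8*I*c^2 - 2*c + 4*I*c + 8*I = (c - 1)*(c + 1)*(c + 2)*(c - 4*I)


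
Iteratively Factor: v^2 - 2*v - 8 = (v - 4)*(v + 2)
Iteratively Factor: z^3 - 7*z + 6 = (z - 2)*(z^2 + 2*z - 3) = (z - 2)*(z - 1)*(z + 3)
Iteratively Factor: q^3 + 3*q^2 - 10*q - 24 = (q - 3)*(q^2 + 6*q + 8) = (q - 3)*(q + 4)*(q + 2)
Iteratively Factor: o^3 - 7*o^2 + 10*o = (o - 2)*(o^2 - 5*o) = (o - 5)*(o - 2)*(o)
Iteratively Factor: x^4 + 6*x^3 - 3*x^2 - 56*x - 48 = (x + 1)*(x^3 + 5*x^2 - 8*x - 48) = (x - 3)*(x + 1)*(x^2 + 8*x + 16) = (x - 3)*(x + 1)*(x + 4)*(x + 4)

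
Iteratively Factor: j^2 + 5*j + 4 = (j + 4)*(j + 1)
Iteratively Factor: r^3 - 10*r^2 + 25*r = (r)*(r^2 - 10*r + 25) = r*(r - 5)*(r - 5)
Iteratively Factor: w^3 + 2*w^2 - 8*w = (w - 2)*(w^2 + 4*w) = w*(w - 2)*(w + 4)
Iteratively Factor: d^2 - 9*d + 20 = (d - 4)*(d - 5)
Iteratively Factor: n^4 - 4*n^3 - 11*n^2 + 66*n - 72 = (n + 4)*(n^3 - 8*n^2 + 21*n - 18) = (n - 3)*(n + 4)*(n^2 - 5*n + 6) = (n - 3)*(n - 2)*(n + 4)*(n - 3)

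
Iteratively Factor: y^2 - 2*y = (y)*(y - 2)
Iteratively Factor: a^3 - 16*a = (a + 4)*(a^2 - 4*a) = a*(a + 4)*(a - 4)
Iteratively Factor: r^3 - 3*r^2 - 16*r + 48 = (r - 4)*(r^2 + r - 12) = (r - 4)*(r - 3)*(r + 4)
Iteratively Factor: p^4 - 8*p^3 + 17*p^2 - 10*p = (p)*(p^3 - 8*p^2 + 17*p - 10) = p*(p - 1)*(p^2 - 7*p + 10) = p*(p - 5)*(p - 1)*(p - 2)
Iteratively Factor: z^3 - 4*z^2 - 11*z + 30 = (z - 2)*(z^2 - 2*z - 15) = (z - 2)*(z + 3)*(z - 5)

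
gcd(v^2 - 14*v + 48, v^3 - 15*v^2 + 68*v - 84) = v - 6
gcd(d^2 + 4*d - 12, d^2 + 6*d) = d + 6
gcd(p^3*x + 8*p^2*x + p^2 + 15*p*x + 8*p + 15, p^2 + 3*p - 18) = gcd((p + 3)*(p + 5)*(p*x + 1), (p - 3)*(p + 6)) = 1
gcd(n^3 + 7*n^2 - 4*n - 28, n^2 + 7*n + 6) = 1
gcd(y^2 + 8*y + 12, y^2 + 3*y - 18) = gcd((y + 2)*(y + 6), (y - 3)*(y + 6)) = y + 6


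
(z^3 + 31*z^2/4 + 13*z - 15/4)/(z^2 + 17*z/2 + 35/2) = (4*z^2 + 11*z - 3)/(2*(2*z + 7))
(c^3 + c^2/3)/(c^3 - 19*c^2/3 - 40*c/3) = c*(3*c + 1)/(3*c^2 - 19*c - 40)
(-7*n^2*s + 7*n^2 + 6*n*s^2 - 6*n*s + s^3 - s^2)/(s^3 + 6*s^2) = (-7*n^2*s + 7*n^2 + 6*n*s^2 - 6*n*s + s^3 - s^2)/(s^2*(s + 6))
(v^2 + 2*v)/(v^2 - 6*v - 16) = v/(v - 8)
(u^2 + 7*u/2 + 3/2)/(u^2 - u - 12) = (u + 1/2)/(u - 4)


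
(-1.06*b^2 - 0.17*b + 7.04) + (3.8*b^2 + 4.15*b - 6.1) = 2.74*b^2 + 3.98*b + 0.94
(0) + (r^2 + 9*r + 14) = r^2 + 9*r + 14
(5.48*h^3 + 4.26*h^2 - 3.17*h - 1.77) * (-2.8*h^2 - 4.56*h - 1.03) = -15.344*h^5 - 36.9168*h^4 - 16.194*h^3 + 15.0234*h^2 + 11.3363*h + 1.8231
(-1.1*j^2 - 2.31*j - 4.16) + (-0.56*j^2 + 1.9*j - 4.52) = -1.66*j^2 - 0.41*j - 8.68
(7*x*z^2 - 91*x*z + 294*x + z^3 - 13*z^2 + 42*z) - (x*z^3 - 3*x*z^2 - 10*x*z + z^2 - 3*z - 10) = -x*z^3 + 10*x*z^2 - 81*x*z + 294*x + z^3 - 14*z^2 + 45*z + 10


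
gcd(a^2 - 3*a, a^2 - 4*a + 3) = a - 3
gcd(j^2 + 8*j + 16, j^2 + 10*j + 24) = j + 4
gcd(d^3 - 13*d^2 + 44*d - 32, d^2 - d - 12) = d - 4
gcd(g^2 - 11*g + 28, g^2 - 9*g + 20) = g - 4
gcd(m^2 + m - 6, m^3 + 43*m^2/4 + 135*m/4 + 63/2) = m + 3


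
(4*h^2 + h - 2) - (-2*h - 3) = 4*h^2 + 3*h + 1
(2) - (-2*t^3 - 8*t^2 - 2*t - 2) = 2*t^3 + 8*t^2 + 2*t + 4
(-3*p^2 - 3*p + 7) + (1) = -3*p^2 - 3*p + 8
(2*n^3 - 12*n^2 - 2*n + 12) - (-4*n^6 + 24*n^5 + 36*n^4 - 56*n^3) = 4*n^6 - 24*n^5 - 36*n^4 + 58*n^3 - 12*n^2 - 2*n + 12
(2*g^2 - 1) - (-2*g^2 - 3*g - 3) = 4*g^2 + 3*g + 2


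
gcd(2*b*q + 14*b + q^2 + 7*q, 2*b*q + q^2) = 2*b + q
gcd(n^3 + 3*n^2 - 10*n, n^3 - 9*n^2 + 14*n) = n^2 - 2*n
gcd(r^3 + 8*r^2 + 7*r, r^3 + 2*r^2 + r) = r^2 + r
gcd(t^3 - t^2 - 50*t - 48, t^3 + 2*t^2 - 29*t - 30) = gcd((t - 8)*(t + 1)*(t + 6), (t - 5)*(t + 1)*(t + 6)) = t^2 + 7*t + 6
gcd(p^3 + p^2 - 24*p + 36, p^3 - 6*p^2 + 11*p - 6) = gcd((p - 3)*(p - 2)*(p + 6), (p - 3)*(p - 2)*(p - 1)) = p^2 - 5*p + 6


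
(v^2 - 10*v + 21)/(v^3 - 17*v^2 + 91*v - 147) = 1/(v - 7)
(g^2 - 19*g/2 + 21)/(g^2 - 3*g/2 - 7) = (g - 6)/(g + 2)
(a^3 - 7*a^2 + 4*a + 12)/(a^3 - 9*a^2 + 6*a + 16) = (a - 6)/(a - 8)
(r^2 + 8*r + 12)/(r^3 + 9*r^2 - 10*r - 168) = (r + 2)/(r^2 + 3*r - 28)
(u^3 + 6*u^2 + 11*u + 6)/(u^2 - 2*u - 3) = (u^2 + 5*u + 6)/(u - 3)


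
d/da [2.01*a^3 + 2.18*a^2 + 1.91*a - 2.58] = 6.03*a^2 + 4.36*a + 1.91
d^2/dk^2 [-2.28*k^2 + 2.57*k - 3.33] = -4.56000000000000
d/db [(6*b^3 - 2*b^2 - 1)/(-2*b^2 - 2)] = b*(-3*b^3 - 9*b + 1)/(b^4 + 2*b^2 + 1)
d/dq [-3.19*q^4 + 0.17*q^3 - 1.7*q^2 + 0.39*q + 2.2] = -12.76*q^3 + 0.51*q^2 - 3.4*q + 0.39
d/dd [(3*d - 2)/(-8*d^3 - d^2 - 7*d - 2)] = (-24*d^3 - 3*d^2 - 21*d + (3*d - 2)*(24*d^2 + 2*d + 7) - 6)/(8*d^3 + d^2 + 7*d + 2)^2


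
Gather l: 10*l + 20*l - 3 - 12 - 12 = 30*l - 27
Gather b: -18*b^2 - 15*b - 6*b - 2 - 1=-18*b^2 - 21*b - 3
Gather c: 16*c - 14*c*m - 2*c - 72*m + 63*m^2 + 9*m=c*(14 - 14*m) + 63*m^2 - 63*m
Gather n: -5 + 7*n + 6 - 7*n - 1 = 0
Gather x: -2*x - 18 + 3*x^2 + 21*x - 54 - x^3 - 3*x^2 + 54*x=-x^3 + 73*x - 72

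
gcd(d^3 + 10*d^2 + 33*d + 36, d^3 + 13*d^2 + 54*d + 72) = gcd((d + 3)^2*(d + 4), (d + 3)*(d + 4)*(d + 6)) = d^2 + 7*d + 12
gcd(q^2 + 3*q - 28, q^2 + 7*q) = q + 7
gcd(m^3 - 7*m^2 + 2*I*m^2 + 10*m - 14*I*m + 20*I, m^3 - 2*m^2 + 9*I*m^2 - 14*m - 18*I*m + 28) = m^2 + m*(-2 + 2*I) - 4*I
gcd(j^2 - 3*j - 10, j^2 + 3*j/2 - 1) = j + 2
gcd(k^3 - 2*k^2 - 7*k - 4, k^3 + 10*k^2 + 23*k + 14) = k + 1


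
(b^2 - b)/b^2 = (b - 1)/b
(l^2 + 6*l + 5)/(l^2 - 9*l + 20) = (l^2 + 6*l + 5)/(l^2 - 9*l + 20)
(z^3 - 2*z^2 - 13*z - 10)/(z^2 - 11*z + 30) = (z^2 + 3*z + 2)/(z - 6)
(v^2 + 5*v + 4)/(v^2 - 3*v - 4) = (v + 4)/(v - 4)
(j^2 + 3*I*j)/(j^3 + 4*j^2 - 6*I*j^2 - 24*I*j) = (j + 3*I)/(j^2 + j*(4 - 6*I) - 24*I)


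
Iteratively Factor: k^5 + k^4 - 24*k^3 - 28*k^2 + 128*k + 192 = (k - 4)*(k^4 + 5*k^3 - 4*k^2 - 44*k - 48) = (k - 4)*(k + 4)*(k^3 + k^2 - 8*k - 12) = (k - 4)*(k + 2)*(k + 4)*(k^2 - k - 6) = (k - 4)*(k + 2)^2*(k + 4)*(k - 3)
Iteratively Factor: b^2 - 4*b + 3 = (b - 1)*(b - 3)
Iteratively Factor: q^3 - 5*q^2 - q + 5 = (q - 1)*(q^2 - 4*q - 5) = (q - 1)*(q + 1)*(q - 5)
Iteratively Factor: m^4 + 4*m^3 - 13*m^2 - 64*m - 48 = (m + 4)*(m^3 - 13*m - 12) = (m + 3)*(m + 4)*(m^2 - 3*m - 4) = (m + 1)*(m + 3)*(m + 4)*(m - 4)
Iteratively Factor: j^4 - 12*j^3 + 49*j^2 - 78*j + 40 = (j - 1)*(j^3 - 11*j^2 + 38*j - 40) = (j - 5)*(j - 1)*(j^2 - 6*j + 8) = (j - 5)*(j - 2)*(j - 1)*(j - 4)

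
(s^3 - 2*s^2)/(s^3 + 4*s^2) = (s - 2)/(s + 4)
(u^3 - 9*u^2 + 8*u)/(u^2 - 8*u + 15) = u*(u^2 - 9*u + 8)/(u^2 - 8*u + 15)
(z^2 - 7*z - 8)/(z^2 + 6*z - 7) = (z^2 - 7*z - 8)/(z^2 + 6*z - 7)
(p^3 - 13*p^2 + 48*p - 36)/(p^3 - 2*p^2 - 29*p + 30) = (p - 6)/(p + 5)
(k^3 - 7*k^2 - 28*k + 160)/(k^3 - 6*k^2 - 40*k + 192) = (k + 5)/(k + 6)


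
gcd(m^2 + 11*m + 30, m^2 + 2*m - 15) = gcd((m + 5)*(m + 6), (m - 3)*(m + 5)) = m + 5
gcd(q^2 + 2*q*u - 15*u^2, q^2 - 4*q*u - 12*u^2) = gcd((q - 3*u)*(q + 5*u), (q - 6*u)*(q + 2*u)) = 1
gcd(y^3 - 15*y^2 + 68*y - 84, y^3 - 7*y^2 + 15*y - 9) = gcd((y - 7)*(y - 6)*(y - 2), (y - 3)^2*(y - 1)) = 1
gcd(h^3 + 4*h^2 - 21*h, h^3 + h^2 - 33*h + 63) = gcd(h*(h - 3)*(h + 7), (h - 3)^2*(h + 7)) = h^2 + 4*h - 21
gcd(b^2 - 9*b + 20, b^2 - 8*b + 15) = b - 5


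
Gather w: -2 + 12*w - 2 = 12*w - 4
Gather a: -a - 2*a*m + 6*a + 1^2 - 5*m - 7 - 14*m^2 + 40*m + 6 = a*(5 - 2*m) - 14*m^2 + 35*m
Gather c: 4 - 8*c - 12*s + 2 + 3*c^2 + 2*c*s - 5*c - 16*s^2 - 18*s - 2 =3*c^2 + c*(2*s - 13) - 16*s^2 - 30*s + 4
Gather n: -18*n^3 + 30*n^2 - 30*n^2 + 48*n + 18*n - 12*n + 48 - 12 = -18*n^3 + 54*n + 36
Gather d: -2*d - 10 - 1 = -2*d - 11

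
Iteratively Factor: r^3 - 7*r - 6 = (r + 2)*(r^2 - 2*r - 3) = (r + 1)*(r + 2)*(r - 3)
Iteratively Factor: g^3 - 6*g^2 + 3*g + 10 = (g + 1)*(g^2 - 7*g + 10) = (g - 2)*(g + 1)*(g - 5)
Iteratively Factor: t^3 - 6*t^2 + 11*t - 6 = (t - 3)*(t^2 - 3*t + 2) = (t - 3)*(t - 2)*(t - 1)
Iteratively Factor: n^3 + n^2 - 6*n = (n + 3)*(n^2 - 2*n) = n*(n + 3)*(n - 2)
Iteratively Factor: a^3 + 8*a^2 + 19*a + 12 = (a + 1)*(a^2 + 7*a + 12) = (a + 1)*(a + 4)*(a + 3)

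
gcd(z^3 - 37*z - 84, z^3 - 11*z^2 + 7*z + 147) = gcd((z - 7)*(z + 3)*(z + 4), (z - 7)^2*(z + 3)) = z^2 - 4*z - 21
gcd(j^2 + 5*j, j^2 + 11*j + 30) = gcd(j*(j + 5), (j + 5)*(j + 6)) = j + 5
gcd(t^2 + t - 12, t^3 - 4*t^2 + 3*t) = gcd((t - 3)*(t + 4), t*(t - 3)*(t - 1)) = t - 3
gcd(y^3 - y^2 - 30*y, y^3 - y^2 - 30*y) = y^3 - y^2 - 30*y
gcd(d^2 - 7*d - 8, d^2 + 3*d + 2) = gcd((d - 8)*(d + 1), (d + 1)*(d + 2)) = d + 1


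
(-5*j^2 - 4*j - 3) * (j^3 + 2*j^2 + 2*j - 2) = -5*j^5 - 14*j^4 - 21*j^3 - 4*j^2 + 2*j + 6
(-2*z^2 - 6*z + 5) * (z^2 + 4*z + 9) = -2*z^4 - 14*z^3 - 37*z^2 - 34*z + 45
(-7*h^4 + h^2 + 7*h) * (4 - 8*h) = 56*h^5 - 28*h^4 - 8*h^3 - 52*h^2 + 28*h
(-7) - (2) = -9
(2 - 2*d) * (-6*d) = 12*d^2 - 12*d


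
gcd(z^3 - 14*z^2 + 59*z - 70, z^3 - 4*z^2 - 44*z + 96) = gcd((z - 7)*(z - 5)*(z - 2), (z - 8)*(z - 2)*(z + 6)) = z - 2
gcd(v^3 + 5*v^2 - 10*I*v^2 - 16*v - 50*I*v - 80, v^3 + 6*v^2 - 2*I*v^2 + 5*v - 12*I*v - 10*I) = v^2 + v*(5 - 2*I) - 10*I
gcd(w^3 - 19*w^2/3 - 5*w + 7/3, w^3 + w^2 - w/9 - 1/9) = w^2 + 2*w/3 - 1/3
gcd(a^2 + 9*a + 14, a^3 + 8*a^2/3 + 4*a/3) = a + 2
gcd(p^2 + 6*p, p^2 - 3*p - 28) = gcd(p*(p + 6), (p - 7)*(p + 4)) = 1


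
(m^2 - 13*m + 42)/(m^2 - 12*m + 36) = (m - 7)/(m - 6)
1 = 1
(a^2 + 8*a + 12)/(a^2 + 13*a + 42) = (a + 2)/(a + 7)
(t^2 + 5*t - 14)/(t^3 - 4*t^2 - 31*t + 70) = (t + 7)/(t^2 - 2*t - 35)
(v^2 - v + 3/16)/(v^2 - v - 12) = (-v^2 + v - 3/16)/(-v^2 + v + 12)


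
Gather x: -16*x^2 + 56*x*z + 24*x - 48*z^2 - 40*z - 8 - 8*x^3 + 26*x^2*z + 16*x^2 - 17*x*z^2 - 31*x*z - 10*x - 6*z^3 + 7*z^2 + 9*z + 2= -8*x^3 + 26*x^2*z + x*(-17*z^2 + 25*z + 14) - 6*z^3 - 41*z^2 - 31*z - 6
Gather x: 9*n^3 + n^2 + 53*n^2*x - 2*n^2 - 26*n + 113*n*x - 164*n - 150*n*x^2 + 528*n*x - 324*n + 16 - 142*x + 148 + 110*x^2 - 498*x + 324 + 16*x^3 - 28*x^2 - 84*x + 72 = 9*n^3 - n^2 - 514*n + 16*x^3 + x^2*(82 - 150*n) + x*(53*n^2 + 641*n - 724) + 560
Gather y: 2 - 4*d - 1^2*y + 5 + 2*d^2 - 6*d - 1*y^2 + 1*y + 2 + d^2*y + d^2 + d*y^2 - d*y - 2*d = 3*d^2 - 12*d + y^2*(d - 1) + y*(d^2 - d) + 9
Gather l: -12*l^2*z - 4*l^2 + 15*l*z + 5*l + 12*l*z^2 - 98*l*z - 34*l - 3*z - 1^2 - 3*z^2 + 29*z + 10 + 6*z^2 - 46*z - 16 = l^2*(-12*z - 4) + l*(12*z^2 - 83*z - 29) + 3*z^2 - 20*z - 7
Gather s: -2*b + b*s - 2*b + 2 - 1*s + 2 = -4*b + s*(b - 1) + 4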